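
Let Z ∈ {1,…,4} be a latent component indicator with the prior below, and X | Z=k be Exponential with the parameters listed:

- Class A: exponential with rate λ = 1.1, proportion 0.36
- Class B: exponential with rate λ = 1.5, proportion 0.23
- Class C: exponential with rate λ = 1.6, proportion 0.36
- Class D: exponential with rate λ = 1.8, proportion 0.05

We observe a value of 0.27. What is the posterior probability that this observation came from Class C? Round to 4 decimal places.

0.3921

P(component k | x) = π_k·f_k(x) / marginal(x), where marginal(x) = Σ_j π_j·f_j(x).
Evaluate each component's likelihood at the observed value:
  p_A = 0.817348
  p_B = 1.00047
  p_C = 1.03874
  p_D = 1.10715
Prior × likelihood for each component:
  π_A·p_A = 0.36 × 0.817348 = 0.294245
  π_B·p_B = 0.23 × 1.00047 = 0.230107
  π_C·p_C = 0.36 × 1.03874 = 0.373945
  π_D·p_D = 0.05 × 1.10715 = 0.0553574
Denominator: 0.294245 + 0.230107 + 0.373945 + 0.0553574 = 0.953654
So the posterior for Class C is 0.373945 / 0.953654 ≈ 0.3921.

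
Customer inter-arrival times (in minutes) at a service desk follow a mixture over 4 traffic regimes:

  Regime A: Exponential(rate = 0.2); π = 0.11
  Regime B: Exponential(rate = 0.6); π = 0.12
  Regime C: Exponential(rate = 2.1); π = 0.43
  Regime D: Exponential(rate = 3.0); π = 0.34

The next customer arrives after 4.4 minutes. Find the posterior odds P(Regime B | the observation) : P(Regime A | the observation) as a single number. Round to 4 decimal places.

0.5631

The posterior odds equal the prior odds times the likelihood ratio: (π_i/π_j)·(f_i(x)/f_j(x)).
Exponential densities:
  p_A = 0.0829566
  p_B = 0.0428168
  p_C = 0.000203863
  p_D = 5.5518e-06
Posterior odds = (π_B·p_B) / (π_A·p_A) = (0.12·0.0428168) / (0.11·0.0829566) = 0.00513801 / 0.00912522 ≈ 0.5631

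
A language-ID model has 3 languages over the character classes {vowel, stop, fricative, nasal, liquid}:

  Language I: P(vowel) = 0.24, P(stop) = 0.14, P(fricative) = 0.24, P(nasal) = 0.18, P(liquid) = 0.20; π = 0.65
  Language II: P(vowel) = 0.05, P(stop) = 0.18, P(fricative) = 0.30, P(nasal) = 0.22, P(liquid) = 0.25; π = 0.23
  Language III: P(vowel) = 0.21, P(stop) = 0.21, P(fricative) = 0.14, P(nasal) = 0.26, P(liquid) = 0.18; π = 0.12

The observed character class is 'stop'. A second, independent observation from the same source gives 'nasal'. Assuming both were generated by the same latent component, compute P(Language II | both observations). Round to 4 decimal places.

Posterior ∝ prior × likelihood, so P(k | x) ∝ w_k f_k(x); normalise over all components.
Since both observations come from the same component, the likelihood for component k is f_k(x₁)·f_k(x₂).
  f_I = [P(stop | comp) = 0.14] × [0.18] = 0.0252
  f_II = [P(stop | comp) = 0.18] × [0.22] = 0.0396
  f_III = [P(stop | comp) = 0.21] × [0.26] = 0.0546
Multiply by the mixture weights:
  w_I·f_I = 0.65 × 0.0252 = 0.01638
  w_II·f_II = 0.23 × 0.0396 = 0.009108
  w_III·f_III = 0.12 × 0.0546 = 0.006552
Marginal: 0.01638 + 0.009108 + 0.006552 = 0.03204
P(Language II | x₁, x₂) = 0.009108 / 0.03204 ≈ 0.2843

0.2843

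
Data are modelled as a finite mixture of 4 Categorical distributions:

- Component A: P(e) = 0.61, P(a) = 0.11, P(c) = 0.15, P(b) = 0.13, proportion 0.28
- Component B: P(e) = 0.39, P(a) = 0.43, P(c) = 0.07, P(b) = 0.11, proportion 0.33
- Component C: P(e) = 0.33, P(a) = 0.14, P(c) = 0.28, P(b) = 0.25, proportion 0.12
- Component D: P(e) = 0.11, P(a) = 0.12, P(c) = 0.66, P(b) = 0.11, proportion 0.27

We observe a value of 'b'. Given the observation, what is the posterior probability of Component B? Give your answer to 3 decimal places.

By Bayes' theorem, P(k | x) = w_k f_k(x) / Σ_j w_j f_j(x).
Component likelihoods at x = 'b':
  L_A = P(b | comp) = 0.13
  L_B = P(b | comp) = 0.11
  L_C = P(b | comp) = 0.25
  L_D = P(b | comp) = 0.11
Weight by the priors:
  w_A·L_A = 0.28 × 0.13 = 0.0364
  w_B·L_B = 0.33 × 0.11 = 0.0363
  w_C·L_C = 0.12 × 0.25 = 0.03
  w_D·L_D = 0.27 × 0.11 = 0.0297
Marginal: 0.0364 + 0.0363 + 0.03 + 0.0297 = 0.1324
P(Component B | data) ≈ 0.274

0.274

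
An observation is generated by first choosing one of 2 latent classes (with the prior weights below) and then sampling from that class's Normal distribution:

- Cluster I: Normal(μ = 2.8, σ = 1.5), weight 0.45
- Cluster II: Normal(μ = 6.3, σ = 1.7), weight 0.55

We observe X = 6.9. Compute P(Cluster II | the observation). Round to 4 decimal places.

Apply Bayes' rule: the posterior for each component is proportional to its prior times its likelihood at x.
Normal densities:
  p_I = (1/(1.5·√(2π)))·exp(−(6.9−2.8)²/(2·1.5²)) = 0.265962·exp(-3.73556) = 0.00634582
  p_II = (1/(1.7·√(2π)))·exp(−(6.9−6.3)²/(2·1.7²)) = 0.234672·exp(-0.06228) = 0.220502
Weight by the priors:
  π_I·p_I = 0.45 × 0.00634582 = 0.00285562
  π_II·p_II = 0.55 × 0.220502 = 0.121276
Sum: 0.00285562 + 0.121276 = 0.124131
So the posterior for Cluster II is 0.121276 / 0.124131 ≈ 0.9770.

0.9770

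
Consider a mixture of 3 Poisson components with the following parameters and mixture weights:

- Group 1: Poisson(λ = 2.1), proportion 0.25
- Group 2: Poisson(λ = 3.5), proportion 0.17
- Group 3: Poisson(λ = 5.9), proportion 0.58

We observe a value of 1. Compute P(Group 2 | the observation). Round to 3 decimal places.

0.196

P(component k | x) = w_k·f_k(x) / marginal(x), where marginal(x) = Σ_j w_j·f_j(x).
Poisson probabilities:
  f_1 = e^(−2.1)·2.1^1/1! = 0.257158
  f_2 = e^(−3.5)·3.5^1/1! = 0.105691
  f_3 = e^(−5.9)·5.9^1/1! = 0.0161627
Prior × likelihood for each component:
  w_1·f_1 = 0.25 × 0.257158 = 0.0642896
  w_2·f_2 = 0.17 × 0.105691 = 0.0179674
  w_3·f_3 = 0.58 × 0.0161627 = 0.00937438
Marginal: 0.0642896 + 0.0179674 + 0.00937438 = 0.0916314
Responsibility of Group 2: 0.0179674 / 0.0916314 ≈ 0.196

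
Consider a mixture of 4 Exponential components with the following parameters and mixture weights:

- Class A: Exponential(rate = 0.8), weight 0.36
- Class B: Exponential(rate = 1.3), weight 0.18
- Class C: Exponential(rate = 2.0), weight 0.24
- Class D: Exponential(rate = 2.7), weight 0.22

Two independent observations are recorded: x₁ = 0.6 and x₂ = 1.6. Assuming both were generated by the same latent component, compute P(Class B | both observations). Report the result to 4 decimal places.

Apply Bayes' rule: the posterior for each component is proportional to its prior times its likelihood at x.
Since both observations come from the same component, the likelihood for component k is f_k(x₁)·f_k(x₂).
  f_A = [0.8·e^(−0.8·0.6) = 0.8·e^(−0.4800) = 0.495027] × [0.22243] = 0.110109
  f_B = [1.3·e^(−1.3·0.6) = 1.3·e^(−0.7800) = 0.595928] × [0.162409] = 0.0967842
  f_C = [2.0·e^(−2.0·0.6) = 2.0·e^(−1.2000) = 0.602388] × [0.0815244] = 0.0491094
  f_D = [2.7·e^(−2.7·0.6) = 2.7·e^(−1.6200) = 0.534326] × [0.0359097] = 0.0191875
Weight by the priors:
  π_A·f_A = 0.36 × 0.110109 = 0.0396391
  π_B·f_B = 0.18 × 0.0967842 = 0.0174212
  π_C·f_C = 0.24 × 0.0491094 = 0.0117862
  π_D·f_D = 0.22 × 0.0191875 = 0.00422125
Evidence: 0.0396391 + 0.0174212 + 0.0117862 + 0.00422125 = 0.0730678
So the posterior for Class B is 0.0174212 / 0.0730678 ≈ 0.2384.

0.2384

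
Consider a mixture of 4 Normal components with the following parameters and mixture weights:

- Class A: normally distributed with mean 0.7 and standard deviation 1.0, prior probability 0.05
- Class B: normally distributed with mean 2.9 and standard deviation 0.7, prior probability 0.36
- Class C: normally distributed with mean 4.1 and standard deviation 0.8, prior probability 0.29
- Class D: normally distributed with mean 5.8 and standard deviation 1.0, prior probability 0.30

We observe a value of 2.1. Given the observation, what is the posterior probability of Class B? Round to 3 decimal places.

Apply Bayes' rule: the posterior for each component is proportional to its prior times its likelihood at x.
Normal densities:
  p_A = (1/(1.0·√(2π)))·exp(−(2.1−0.7)²/(2·1.0²)) = 0.398942·exp(-0.98000) = 0.149727
  p_B = (1/(0.7·√(2π)))·exp(−(2.1−2.9)²/(2·0.7²)) = 0.569918·exp(-0.65306) = 0.296614
  p_C = (1/(0.8·√(2π)))·exp(−(2.1−4.1)²/(2·0.8²)) = 0.498678·exp(-3.12500) = 0.0219104
  p_D = (1/(1.0·√(2π)))·exp(−(2.1−5.8)²/(2·1.0²)) = 0.398942·exp(-6.84500) = 0.00042478
Unnormalised posteriors:
  P(Z=A)·p_A = 0.05 × 0.149727 = 0.00748637
  P(Z=B)·p_B = 0.36 × 0.296614 = 0.106781
  P(Z=C)·p_C = 0.29 × 0.0219104 = 0.00635401
  P(Z=D)·p_D = 0.30 × 0.00042478 = 0.000127434
Denominator: 0.00748637 + 0.106781 + 0.00635401 + 0.000127434 = 0.120749
Responsibility of Class B: 0.106781 / 0.120749 ≈ 0.884

0.884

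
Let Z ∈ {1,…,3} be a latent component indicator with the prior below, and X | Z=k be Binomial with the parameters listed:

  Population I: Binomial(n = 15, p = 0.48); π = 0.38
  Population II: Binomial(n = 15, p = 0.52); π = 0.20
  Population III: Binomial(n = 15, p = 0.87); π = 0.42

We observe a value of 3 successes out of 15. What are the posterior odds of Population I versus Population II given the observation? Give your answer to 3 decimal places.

Posterior odds = (P(Z=i) f_i(x)) / (P(Z=j) f_j(x)); the normalising sum cancels.
Component likelihoods at x = 3 successes out of 15:
  L_I = 0.0196687
  L_II = 0.0095701
  L_III = 6.98055e-09
0.0074741 / 0.00191402 ≈ 3.905

3.905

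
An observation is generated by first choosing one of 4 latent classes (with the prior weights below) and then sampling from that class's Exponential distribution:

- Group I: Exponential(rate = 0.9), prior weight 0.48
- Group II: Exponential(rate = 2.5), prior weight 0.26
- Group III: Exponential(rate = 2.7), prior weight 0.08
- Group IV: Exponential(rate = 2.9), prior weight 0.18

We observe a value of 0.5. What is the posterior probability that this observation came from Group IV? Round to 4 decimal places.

Apply Bayes' rule: the posterior for each component is proportional to its prior times its likelihood at x.
Component likelihoods at x = 0.5:
  f_I = 0.9·e^(−0.9·0.5) = 0.9·e^(−0.4500) = 0.573865
  f_II = 2.5·e^(−2.5·0.5) = 2.5·e^(−1.2500) = 0.716262
  f_III = 2.7·e^(−2.7·0.5) = 2.7·e^(−1.3500) = 0.699949
  f_IV = 2.9·e^(−2.9·0.5) = 2.9·e^(−1.4500) = 0.680254
Multiply by the mixture weights:
  P(Z=I)·f_I = 0.48 × 0.573865 = 0.275455
  P(Z=II)·f_II = 0.26 × 0.716262 = 0.186228
  P(Z=III)·f_III = 0.08 × 0.699949 = 0.0559959
  P(Z=IV)·f_IV = 0.18 × 0.680254 = 0.122446
Sum: 0.275455 + 0.186228 + 0.0559959 + 0.122446 = 0.640125
P(Group IV | data) = 0.122446 / 0.640125 ≈ 0.1913

0.1913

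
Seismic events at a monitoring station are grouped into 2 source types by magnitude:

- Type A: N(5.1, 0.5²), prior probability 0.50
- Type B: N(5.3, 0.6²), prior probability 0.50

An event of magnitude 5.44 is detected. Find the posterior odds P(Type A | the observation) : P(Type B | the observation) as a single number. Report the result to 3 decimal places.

0.979

Posterior odds = (π_i f_i(x)) / (π_j f_j(x)); the normalising sum cancels.
Component likelihoods at x = 5.44:
  p_A = 0.633186
  p_B = 0.647048
0.316593 / 0.323524 ≈ 0.979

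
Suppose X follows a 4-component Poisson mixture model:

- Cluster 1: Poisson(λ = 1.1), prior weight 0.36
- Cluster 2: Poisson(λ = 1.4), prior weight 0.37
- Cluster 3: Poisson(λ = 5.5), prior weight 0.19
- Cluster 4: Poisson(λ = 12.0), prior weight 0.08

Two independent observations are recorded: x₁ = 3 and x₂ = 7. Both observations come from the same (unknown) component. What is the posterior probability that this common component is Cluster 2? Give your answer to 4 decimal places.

0.0080

The responsibility of component k is P(Z=k) f_k(x) divided by Σ_j P(Z=j) f_j(x).
Since both observations come from the same component, the likelihood for component k is f_k(x₁)·f_k(x₂).
  p_1 = [e^(−1.1)·1.1^3/3! = 0.0738419] × [0.000128705] = 9.5038e-06
  p_2 = [e^(−1.4)·1.4^3/3! = 0.112777] × [0.000515767] = 5.81666e-05
  p_3 = [e^(−5.5)·5.5^3/3! = 0.113323] × [0.123449] = 0.0139896
  p_4 = [e^(−12.0)·12.0^3/3! = 0.00176953] × [0.0436822] = 7.72971e-05
Multiply by the mixture weights:
  P(Z=1)·p_1 = 0.36 × 9.5038e-06 = 3.42137e-06
  P(Z=2)·p_2 = 0.37 × 5.81666e-05 = 2.15217e-05
  P(Z=3)·p_3 = 0.19 × 0.0139896 = 0.00265803
  P(Z=4)·p_4 = 0.08 × 7.72971e-05 = 6.18377e-06
Sum: 3.42137e-06 + 2.15217e-05 + 0.00265803 + 6.18377e-06 = 0.00268915
Responsibility of Cluster 2: 2.15217e-05 / 0.00268915 ≈ 0.0080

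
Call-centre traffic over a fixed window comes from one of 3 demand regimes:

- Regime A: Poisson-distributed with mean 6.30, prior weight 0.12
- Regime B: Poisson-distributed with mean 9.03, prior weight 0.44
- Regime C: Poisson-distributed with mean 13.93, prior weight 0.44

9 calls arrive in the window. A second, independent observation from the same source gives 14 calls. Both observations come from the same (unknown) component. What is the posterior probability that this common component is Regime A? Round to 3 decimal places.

Apply Bayes' rule: the posterior for each component is proportional to its prior times its likelihood at x.
Since both observations come from the same component, the likelihood for component k is f_k(x₁)·f_k(x₂).
  f_A = [0.0791128] × [0.00326817] = 0.000258554
  f_B = [0.131749] × [0.0329262] = 0.00433799
  f_C = [0.0485372] × [0.105971] = 0.00514352
Unnormalised posteriors:
  w_A·f_A = 0.12 × 0.000258554 = 3.10264e-05
  w_B·f_B = 0.44 × 0.00433799 = 0.00190872
  w_C·f_C = 0.44 × 0.00514352 = 0.00226315
Normaliser: 3.10264e-05 + 0.00190872 + 0.00226315 = 0.00420289
P(Regime A | x₁, x₂) = 3.10264e-05 / 0.00420289 ≈ 0.007

0.007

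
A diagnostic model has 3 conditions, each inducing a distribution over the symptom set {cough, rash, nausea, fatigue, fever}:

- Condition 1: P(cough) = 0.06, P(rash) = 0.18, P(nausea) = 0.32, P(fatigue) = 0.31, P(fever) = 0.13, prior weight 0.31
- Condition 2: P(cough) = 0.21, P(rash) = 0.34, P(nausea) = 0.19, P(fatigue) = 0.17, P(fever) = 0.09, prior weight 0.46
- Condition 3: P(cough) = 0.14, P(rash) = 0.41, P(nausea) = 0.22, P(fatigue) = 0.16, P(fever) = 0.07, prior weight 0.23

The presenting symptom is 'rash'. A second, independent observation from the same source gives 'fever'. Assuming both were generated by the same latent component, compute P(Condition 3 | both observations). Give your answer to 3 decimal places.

0.236

Apply Bayes' rule: the posterior for each component is proportional to its prior times its likelihood at x.
Since both observations come from the same component, the likelihood for component k is f_k(x₁)·f_k(x₂).
  f_1 = [0.18] × [0.13] = 0.0234
  f_2 = [0.34] × [0.09] = 0.0306
  f_3 = [0.41] × [0.07] = 0.0287
Unnormalised posteriors:
  π_1·f_1 = 0.31 × 0.0234 = 0.007254
  π_2·f_2 = 0.46 × 0.0306 = 0.014076
  π_3·f_3 = 0.23 × 0.0287 = 0.006601
Sum: 0.007254 + 0.014076 + 0.006601 = 0.027931
Responsibility of Condition 3: 0.006601 / 0.027931 ≈ 0.236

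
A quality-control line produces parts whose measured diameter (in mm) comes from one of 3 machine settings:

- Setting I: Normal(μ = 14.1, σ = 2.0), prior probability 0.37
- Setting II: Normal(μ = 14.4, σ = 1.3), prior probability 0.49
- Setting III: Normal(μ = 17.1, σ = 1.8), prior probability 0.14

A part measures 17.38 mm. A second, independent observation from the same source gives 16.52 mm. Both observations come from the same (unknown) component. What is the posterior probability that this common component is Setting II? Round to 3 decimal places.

By Bayes' theorem, P(k | x) = w_k f_k(x) / Σ_j w_j f_j(x).
Since both observations come from the same component, the likelihood for component k is f_k(x₁)·f_k(x₂).
  L_I = [0.0519805] × [0.0959301] = 0.0049865
  L_II = [0.0221783] × [0.0811864] = 0.00180058
  L_III = [0.218969] × [0.210422] = 0.046076
Prior × likelihood for each component:
  w_I·L_I = 0.37 × 0.0049865 = 0.001845
  w_II·L_II = 0.49 × 0.00180058 = 0.000882284
  w_III·L_III = 0.14 × 0.046076 = 0.00645064
Marginal: 0.001845 + 0.000882284 + 0.00645064 = 0.00917793
Responsibility of Setting II: 0.000882284 / 0.00917793 ≈ 0.096

0.096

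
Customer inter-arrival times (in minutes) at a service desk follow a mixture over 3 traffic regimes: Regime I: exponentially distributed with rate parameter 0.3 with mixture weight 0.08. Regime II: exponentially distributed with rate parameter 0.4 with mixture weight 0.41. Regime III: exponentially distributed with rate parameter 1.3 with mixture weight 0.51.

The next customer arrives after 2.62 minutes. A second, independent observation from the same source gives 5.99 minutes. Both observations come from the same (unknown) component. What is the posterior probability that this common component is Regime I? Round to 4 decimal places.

Apply Bayes' rule: the posterior for each component is proportional to its prior times its likelihood at x.
Since both observations come from the same component, the likelihood for component k is f_k(x₁)·f_k(x₂).
  f_I = [0.136699] × [0.0497387] = 0.00679923
  f_II = [0.140255] × [0.0364326] = 0.00510987
  f_III = [0.0431257] × [0.000539625] = 2.32717e-05
Multiply by the mixture weights:
  π_I·f_I = 0.08 × 0.00679923 = 0.000543939
  π_II·f_II = 0.41 × 0.00510987 = 0.00209505
  π_III·f_III = 0.51 × 2.32717e-05 = 1.18686e-05
Evidence: 0.000543939 + 0.00209505 + 1.18686e-05 = 0.00265085
Responsibility of Regime I: 0.000543939 / 0.00265085 ≈ 0.2052

0.2052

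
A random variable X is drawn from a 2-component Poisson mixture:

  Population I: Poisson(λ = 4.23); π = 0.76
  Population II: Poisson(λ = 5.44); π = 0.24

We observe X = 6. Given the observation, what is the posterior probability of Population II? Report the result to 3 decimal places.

0.299

P(component k | x) = P(Z=k)·f_k(x) / marginal(x), where marginal(x) = Σ_j P(Z=j)·f_j(x).
Evaluate each component's likelihood at the observed value:
  p_I = e^(−4.23)·4.23^6/6! = 0.115783
  p_II = e^(−5.44)·5.44^6/6! = 0.156206
Multiply by the mixture weights:
  P(Z=I)·p_I = 0.76 × 0.115783 = 0.0879949
  P(Z=II)·p_II = 0.24 × 0.156206 = 0.0374895
Denominator: 0.0879949 + 0.0374895 = 0.125484
Responsibility of Population II: 0.0374895 / 0.125484 ≈ 0.299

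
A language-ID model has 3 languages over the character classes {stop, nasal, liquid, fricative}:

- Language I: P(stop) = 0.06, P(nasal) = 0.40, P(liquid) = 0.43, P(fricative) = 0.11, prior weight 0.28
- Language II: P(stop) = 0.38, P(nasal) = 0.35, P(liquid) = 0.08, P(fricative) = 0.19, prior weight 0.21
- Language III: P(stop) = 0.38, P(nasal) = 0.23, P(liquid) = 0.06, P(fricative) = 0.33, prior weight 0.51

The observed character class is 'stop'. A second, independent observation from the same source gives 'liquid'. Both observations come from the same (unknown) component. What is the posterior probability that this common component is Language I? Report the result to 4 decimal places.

The responsibility of component k is π_k f_k(x) divided by Σ_j π_j f_j(x).
Since both observations come from the same component, the likelihood for component k is f_k(x₁)·f_k(x₂).
  L_I = [P(stop | comp) = 0.06] × [0.43] = 0.0258
  L_II = [P(stop | comp) = 0.38] × [0.08] = 0.0304
  L_III = [P(stop | comp) = 0.38] × [0.06] = 0.0228
Weight by the priors:
  π_I·L_I = 0.28 × 0.0258 = 0.007224
  π_II·L_II = 0.21 × 0.0304 = 0.006384
  π_III·L_III = 0.51 × 0.0228 = 0.011628
Normaliser: 0.007224 + 0.006384 + 0.011628 = 0.025236
So the posterior for Language I is 0.007224 / 0.025236 ≈ 0.2863.

0.2863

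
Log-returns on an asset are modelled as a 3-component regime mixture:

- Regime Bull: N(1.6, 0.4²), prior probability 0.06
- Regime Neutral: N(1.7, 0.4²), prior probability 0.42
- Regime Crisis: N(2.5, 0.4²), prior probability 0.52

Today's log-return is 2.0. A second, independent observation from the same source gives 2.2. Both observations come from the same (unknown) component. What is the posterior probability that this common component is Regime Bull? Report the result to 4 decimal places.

0.0351

The responsibility of component k is P(Z=k) f_k(x) divided by Σ_j P(Z=j) f_j(x).
Since both observations come from the same component, the likelihood for component k is f_k(x₁)·f_k(x₂).
  p_Bull = [0.604927] × [0.323794] = 0.195872
  p_Neutral = [0.752844] × [0.456623] = 0.343765
  p_Crisis = [0.456623] × [0.752844] = 0.343765
Prior × likelihood for each component:
  P(Z=Bull)·p_Bull = 0.06 × 0.195872 = 0.0117523
  P(Z=Neutral)·p_Neutral = 0.42 × 0.343765 = 0.144382
  P(Z=Crisis)·p_Crisis = 0.52 × 0.343765 = 0.178758
Sum: 0.0117523 + 0.144382 + 0.178758 = 0.334892
Responsibility of Regime Bull: 0.0117523 / 0.334892 ≈ 0.0351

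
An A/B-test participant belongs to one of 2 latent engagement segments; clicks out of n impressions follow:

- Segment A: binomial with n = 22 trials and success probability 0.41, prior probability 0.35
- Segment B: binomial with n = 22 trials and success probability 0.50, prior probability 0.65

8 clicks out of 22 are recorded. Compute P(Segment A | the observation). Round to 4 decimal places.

P(component k | x) = π_k·f_k(x) / marginal(x), where marginal(x) = Σ_j π_j·f_j(x).
Component likelihoods at x = 8 clicks out of 22:
  p_A = 0.158138
  p_B = 0.0762391
Multiply by the mixture weights:
  π_A·p_A = 0.35 × 0.158138 = 0.0553484
  π_B·p_B = 0.65 × 0.0762391 = 0.0495554
Evidence: 0.0553484 + 0.0495554 = 0.104904
P(Segment A | 8 clicks out of 22) = 0.0553484 / 0.104904 ≈ 0.5276

0.5276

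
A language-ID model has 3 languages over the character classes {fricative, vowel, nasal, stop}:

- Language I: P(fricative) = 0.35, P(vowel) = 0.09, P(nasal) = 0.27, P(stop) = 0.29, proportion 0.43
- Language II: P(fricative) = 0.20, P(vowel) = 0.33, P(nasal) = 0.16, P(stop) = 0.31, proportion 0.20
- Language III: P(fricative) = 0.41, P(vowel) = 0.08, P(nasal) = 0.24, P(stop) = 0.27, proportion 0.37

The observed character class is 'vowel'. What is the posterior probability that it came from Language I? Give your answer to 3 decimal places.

0.288

P(component k | x) = π_k·f_k(x) / marginal(x), where marginal(x) = Σ_j π_j·f_j(x).
Component likelihoods at x = 'vowel':
  p_I = 0.09
  p_II = 0.33
  p_III = 0.08
Prior × likelihood for each component:
  π_I·p_I = 0.43 × 0.09 = 0.0387
  π_II·p_II = 0.20 × 0.33 = 0.066
  π_III·p_III = 0.37 × 0.08 = 0.0296
Marginal: 0.0387 + 0.066 + 0.0296 = 0.1343
So the posterior for Language I is 0.0387 / 0.1343 ≈ 0.288.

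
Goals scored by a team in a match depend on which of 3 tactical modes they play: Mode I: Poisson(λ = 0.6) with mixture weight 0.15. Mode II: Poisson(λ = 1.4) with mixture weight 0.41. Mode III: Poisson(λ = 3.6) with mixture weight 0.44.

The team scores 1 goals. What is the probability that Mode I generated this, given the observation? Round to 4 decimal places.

0.2109

Apply Bayes' rule: the posterior for each component is proportional to its prior times its likelihood at x.
Evaluate each component's likelihood at the observed value:
  p_I = e^(−0.6)·0.6^1/1! = 0.329287
  p_II = e^(−1.4)·1.4^1/1! = 0.345236
  p_III = e^(−3.6)·3.6^1/1! = 0.0983654
Prior × likelihood for each component:
  P(Z=I)·p_I = 0.15 × 0.329287 = 0.049393
  P(Z=II)·p_II = 0.41 × 0.345236 = 0.141547
  P(Z=III)·p_III = 0.44 × 0.0983654 = 0.0432808
Denominator: 0.049393 + 0.141547 + 0.0432808 = 0.23422
Responsibility of Mode I: 0.049393 / 0.23422 ≈ 0.2109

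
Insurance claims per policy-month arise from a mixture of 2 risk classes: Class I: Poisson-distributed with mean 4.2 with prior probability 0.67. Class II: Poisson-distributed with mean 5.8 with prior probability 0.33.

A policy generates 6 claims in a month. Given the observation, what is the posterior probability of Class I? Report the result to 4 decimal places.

Apply Bayes' rule: the posterior for each component is proportional to its prior times its likelihood at x.
Component likelihoods at x = 6 claims:
  p_I = e^(−4.2)·4.2^6/6! = 0.114321
  p_II = e^(−5.8)·5.8^6/6! = 0.160076
Weight by the priors:
  P(Z=I)·p_I = 0.67 × 0.114321 = 0.0765951
  P(Z=II)·p_II = 0.33 × 0.160076 = 0.0528252
Evidence: 0.0765951 + 0.0528252 = 0.12942
P(Class I | data) = 0.0765951 / 0.12942 ≈ 0.5918

0.5918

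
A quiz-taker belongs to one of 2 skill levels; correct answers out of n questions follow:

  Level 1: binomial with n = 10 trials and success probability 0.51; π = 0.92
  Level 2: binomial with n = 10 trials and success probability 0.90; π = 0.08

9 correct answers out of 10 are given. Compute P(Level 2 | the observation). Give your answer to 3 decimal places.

0.747

P(component k | x) = P(Z=k)·f_k(x) / marginal(x), where marginal(x) = Σ_j P(Z=j)·f_j(x).
Binomial probabilities:
  p_1 = C(10,9)·0.51^9·0.49^1 = 10·0.00233417·0.49 = 0.0114374
  p_2 = C(10,9)·0.90^9·0.10^1 = 10·0.38742·0.1 = 0.38742
Prior × likelihood for each component:
  P(Z=1)·p_1 = 0.92 × 0.0114374 = 0.0105224
  P(Z=2)·p_2 = 0.08 × 0.38742 = 0.0309936
Marginal: 0.0105224 + 0.0309936 = 0.0415161
So the posterior for Level 2 is 0.0309936 / 0.0415161 ≈ 0.747.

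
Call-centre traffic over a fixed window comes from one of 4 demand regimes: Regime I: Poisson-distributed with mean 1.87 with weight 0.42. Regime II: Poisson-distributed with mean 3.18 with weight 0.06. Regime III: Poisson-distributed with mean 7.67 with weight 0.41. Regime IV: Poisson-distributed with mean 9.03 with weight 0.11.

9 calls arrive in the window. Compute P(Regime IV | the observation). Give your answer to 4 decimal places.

P(component k | x) = π_k·f_k(x) / marginal(x), where marginal(x) = Σ_j π_j·f_j(x).
Poisson probabilities:
  f_I = e^(−1.87)·1.87^9/9! = 0.000118763
  f_II = e^(−3.18)·3.18^9/9! = 0.00381087
  f_III = e^(−7.67)·7.67^9/9! = 0.118129
  f_IV = e^(−9.03)·9.03^9/9! = 0.131749
Weight by the priors:
  π_I·f_I = 0.42 × 0.000118763 = 4.98804e-05
  π_II·f_II = 0.06 × 0.00381087 = 0.000228652
  π_III·f_III = 0.41 × 0.118129 = 0.0484329
  π_IV·f_IV = 0.11 × 0.131749 = 0.0144924
Denominator: 4.98804e-05 + 0.000228652 + 0.0484329 + 0.0144924 = 0.0632038
P(Regime IV | 9 calls) ≈ 0.2293

0.2293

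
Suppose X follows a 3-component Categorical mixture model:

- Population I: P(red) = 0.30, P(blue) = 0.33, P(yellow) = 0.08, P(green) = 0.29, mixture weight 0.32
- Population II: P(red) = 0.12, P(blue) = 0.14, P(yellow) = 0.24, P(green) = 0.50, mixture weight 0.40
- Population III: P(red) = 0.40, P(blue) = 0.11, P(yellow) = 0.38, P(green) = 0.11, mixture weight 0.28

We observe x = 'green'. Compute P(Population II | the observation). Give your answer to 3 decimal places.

Apply Bayes' rule: the posterior for each component is proportional to its prior times its likelihood at x.
Component likelihoods at x = 'green':
  f_I = 0.29
  f_II = 0.5
  f_III = 0.11
Multiply by the mixture weights:
  P(Z=I)·f_I = 0.32 × 0.29 = 0.0928
  P(Z=II)·f_II = 0.40 × 0.5 = 0.2
  P(Z=III)·f_III = 0.28 × 0.11 = 0.0308
Marginal: 0.0928 + 0.2 + 0.0308 = 0.3236
P(Population II | data) = 0.2 / 0.3236 ≈ 0.618

0.618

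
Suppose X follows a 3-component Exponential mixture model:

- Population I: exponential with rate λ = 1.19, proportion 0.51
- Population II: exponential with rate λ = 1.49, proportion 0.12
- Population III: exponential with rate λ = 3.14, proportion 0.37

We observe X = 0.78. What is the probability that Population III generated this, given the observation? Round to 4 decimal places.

Apply Bayes' rule: the posterior for each component is proportional to its prior times its likelihood at x.
Component likelihoods at x = 0.78:
  f_I = 0.470365
  f_II = 0.466068
  f_III = 0.271179
Weight by the priors:
  π_I·f_I = 0.51 × 0.470365 = 0.239886
  π_II·f_II = 0.12 × 0.466068 = 0.0559282
  π_III·f_III = 0.37 × 0.271179 = 0.100336
Normaliser: 0.239886 + 0.0559282 + 0.100336 = 0.39615
P(Population III | 0.78) ≈ 0.2533

0.2533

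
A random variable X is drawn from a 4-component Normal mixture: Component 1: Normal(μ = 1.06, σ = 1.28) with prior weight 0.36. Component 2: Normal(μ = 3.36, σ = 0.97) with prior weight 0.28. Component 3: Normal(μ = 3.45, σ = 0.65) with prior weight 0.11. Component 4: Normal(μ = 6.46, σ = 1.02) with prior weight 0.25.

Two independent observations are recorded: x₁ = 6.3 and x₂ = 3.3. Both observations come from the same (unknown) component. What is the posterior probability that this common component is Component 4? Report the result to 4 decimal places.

The responsibility of component k is w_k f_k(x) divided by Σ_j w_j f_j(x).
Since both observations come from the same component, the likelihood for component k is f_k(x₁)·f_k(x₂).
  L_1 = [7.15443e-05] × [0.0674042] = 4.82239e-06
  L_2 = [0.00416208] × [0.410495] = 0.00170851
  L_3 = [4.10557e-05] × [0.59763] = 2.45361e-05
  L_4 = [0.386337] × [0.00322228] = 0.00124489
Unnormalised posteriors:
  w_1·L_1 = 0.36 × 4.82239e-06 = 1.73606e-06
  w_2·L_2 = 0.28 × 0.00170851 = 0.000478383
  w_3·L_3 = 0.11 × 2.45361e-05 = 2.69897e-06
  w_4·L_4 = 0.25 × 0.00124489 = 0.000311222
Sum: 1.73606e-06 + 0.000478383 + 2.69897e-06 + 0.000311222 = 0.00079404
P(Component 4 | data) ≈ 0.3919

0.3919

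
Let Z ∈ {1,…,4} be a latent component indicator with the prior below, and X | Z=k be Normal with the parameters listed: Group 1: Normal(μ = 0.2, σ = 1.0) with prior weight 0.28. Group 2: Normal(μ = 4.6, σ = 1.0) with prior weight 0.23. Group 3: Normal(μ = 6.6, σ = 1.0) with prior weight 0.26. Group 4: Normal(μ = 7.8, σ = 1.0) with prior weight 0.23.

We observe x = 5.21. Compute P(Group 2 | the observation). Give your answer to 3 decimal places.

By Bayes' theorem, P(k | x) = P(Z=k) f_k(x) / Σ_j P(Z=j) f_j(x).
Component likelihoods at x = 5.21:
  L_1 = 1.41414e-06
  L_2 = 0.331215
  L_3 = 0.151831
  L_4 = 0.0139401
Prior × likelihood for each component:
  P(Z=1)·L_1 = 0.28 × 1.41414e-06 = 3.95959e-07
  P(Z=2)·L_2 = 0.23 × 0.331215 = 0.0761794
  P(Z=3)·L_3 = 0.26 × 0.151831 = 0.039476
  P(Z=4)·L_4 = 0.23 × 0.0139401 = 0.00320621
Sum: 3.95959e-07 + 0.0761794 + 0.039476 + 0.00320621 = 0.118862
Responsibility of Group 2: 0.0761794 / 0.118862 ≈ 0.641

0.641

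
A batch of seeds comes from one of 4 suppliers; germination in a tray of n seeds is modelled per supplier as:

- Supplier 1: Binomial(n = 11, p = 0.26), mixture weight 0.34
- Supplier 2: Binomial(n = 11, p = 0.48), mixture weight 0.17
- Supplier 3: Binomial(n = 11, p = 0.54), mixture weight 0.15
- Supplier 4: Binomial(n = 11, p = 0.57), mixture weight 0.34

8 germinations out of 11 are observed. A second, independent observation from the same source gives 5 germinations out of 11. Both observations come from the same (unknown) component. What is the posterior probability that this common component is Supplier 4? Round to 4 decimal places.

0.5876

By Bayes' theorem, P(k | x) = w_k f_k(x) / Σ_j w_j f_j(x).
Since both observations come from the same component, the likelihood for component k is f_k(x₁)·f_k(x₂).
  p_1 = [C(11,8)·0.26^8·0.74^3 = 165·2.08827e-05·0.405224 = 0.00139626] × [0.0901362] = 0.000125853
  p_2 = [C(11,8)·0.48^8·0.52^3 = 165·0.00281793·0.140608 = 0.0653768] × [0.232738] = 0.0152157
  p_3 = [C(11,8)·0.54^8·0.46^3 = 165·0.0072302·0.097336 = 0.11612] × [0.200982] = 0.0233381
  p_4 = [C(11,8)·0.57^8·0.43^3 = 165·0.0111429·0.079507 = 0.14618] × [0.175722] = 0.0256871
Weight by the priors:
  w_1·p_1 = 0.34 × 0.000125853 = 4.27902e-05
  w_2·p_2 = 0.17 × 0.0152157 = 0.00258667
  w_3·p_3 = 0.15 × 0.0233381 = 0.00350071
  w_4·p_4 = 0.34 × 0.0256871 = 0.00873362
Denominator: 4.27902e-05 + 0.00258667 + 0.00350071 + 0.00873362 = 0.0148638
Responsibility of Supplier 4: 0.00873362 / 0.0148638 ≈ 0.5876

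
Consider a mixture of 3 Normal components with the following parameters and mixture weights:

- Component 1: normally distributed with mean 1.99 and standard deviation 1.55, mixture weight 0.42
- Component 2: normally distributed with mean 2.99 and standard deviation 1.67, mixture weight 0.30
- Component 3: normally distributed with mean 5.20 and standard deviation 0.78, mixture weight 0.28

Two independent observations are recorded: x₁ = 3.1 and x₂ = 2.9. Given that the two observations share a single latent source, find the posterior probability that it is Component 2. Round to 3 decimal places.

By Bayes' theorem, P(k | x) = π_k f_k(x) / Σ_j π_j f_j(x).
Since both observations come from the same component, the likelihood for component k is f_k(x₁)·f_k(x₂).
  p_1 = [0.199167] × [0.216636] = 0.0431467
  p_2 = [0.23837] × [0.238541] = 0.056861
  p_3 = [0.0136402] × [0.00661811] = 9.0272e-05
Prior × likelihood for each component:
  π_1·p_1 = 0.42 × 0.0431467 = 0.0181216
  π_2·p_2 = 0.30 × 0.056861 = 0.0170583
  π_3·p_3 = 0.28 × 9.0272e-05 = 2.52762e-05
Normaliser: 0.0181216 + 0.0170583 + 2.52762e-05 = 0.0352052
P(Component 2 | x₁,x₂) = 0.0170583 / 0.0352052 ≈ 0.485

0.485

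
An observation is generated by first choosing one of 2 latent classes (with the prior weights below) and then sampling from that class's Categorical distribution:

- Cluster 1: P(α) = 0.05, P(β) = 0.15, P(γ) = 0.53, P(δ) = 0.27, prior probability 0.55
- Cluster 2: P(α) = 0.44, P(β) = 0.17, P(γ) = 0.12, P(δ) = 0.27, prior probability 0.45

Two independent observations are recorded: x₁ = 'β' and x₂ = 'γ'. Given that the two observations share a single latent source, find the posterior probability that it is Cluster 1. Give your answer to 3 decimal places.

The responsibility of component k is w_k f_k(x) divided by Σ_j w_j f_j(x).
Since both observations come from the same component, the likelihood for component k is f_k(x₁)·f_k(x₂).
  p_1 = [P(β | comp) = 0.15] × [0.53] = 0.0795
  p_2 = [P(β | comp) = 0.17] × [0.12] = 0.0204
Prior × likelihood for each component:
  w_1·p_1 = 0.55 × 0.0795 = 0.043725
  w_2·p_2 = 0.45 × 0.0204 = 0.00918
Marginal: 0.043725 + 0.00918 = 0.052905
Responsibility of Cluster 1: 0.043725 / 0.052905 ≈ 0.826

0.826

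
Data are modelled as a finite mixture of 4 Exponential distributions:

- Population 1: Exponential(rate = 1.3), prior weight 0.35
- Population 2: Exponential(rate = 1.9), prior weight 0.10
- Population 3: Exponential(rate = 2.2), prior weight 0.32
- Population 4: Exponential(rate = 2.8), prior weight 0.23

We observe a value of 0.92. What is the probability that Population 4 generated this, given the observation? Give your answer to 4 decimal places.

0.1567

Posterior ∝ prior × likelihood, so P(k | x) ∝ π_k f_k(x); normalise over all components.
Exponential densities:
  f_1 = 0.393122
  f_2 = 0.330831
  f_3 = 0.290677
  f_4 = 0.213018
Weight by the priors:
  π_1·f_1 = 0.35 × 0.393122 = 0.137593
  π_2·f_2 = 0.10 × 0.330831 = 0.0330831
  π_3·f_3 = 0.32 × 0.290677 = 0.0930166
  π_4·f_4 = 0.23 × 0.213018 = 0.048994
Evidence: 0.137593 + 0.0330831 + 0.0930166 + 0.048994 = 0.312686
So the posterior for Population 4 is 0.048994 / 0.312686 ≈ 0.1567.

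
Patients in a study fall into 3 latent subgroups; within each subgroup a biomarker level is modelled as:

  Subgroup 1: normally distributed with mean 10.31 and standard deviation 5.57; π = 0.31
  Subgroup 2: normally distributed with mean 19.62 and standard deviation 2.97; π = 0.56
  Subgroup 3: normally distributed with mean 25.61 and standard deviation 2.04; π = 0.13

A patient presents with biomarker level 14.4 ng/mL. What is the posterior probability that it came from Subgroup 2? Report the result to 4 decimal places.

Posterior ∝ prior × likelihood, so P(k | x) ∝ π_k f_k(x); normalise over all components.
Component likelihoods at x = 14.4 ng/mL:
  L_1 = 0.0546982
  L_2 = 0.0286662
  L_3 = 5.4235e-08
Multiply by the mixture weights:
  π_1·L_1 = 0.31 × 0.0546982 = 0.0169564
  π_2·L_2 = 0.56 × 0.0286662 = 0.0160531
  π_3·L_3 = 0.13 × 5.4235e-08 = 7.05055e-09
Sum: 0.0169564 + 0.0160531 + 7.05055e-09 = 0.0330095
So the posterior for Subgroup 2 is 0.0160531 / 0.0330095 ≈ 0.4863.

0.4863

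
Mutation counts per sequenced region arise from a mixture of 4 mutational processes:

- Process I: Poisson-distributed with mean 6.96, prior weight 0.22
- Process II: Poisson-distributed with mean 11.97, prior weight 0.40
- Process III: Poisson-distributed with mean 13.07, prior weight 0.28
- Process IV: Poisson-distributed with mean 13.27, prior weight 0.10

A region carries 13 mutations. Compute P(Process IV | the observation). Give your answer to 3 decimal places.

0.126

Posterior ∝ prior × likelihood, so P(k | x) ∝ π_k f_k(x); normalise over all components.
Component likelihoods at x = 13 mutations:
  p_I = e^(−6.96)·6.96^13/13! = 0.0137072
  p_II = e^(−11.97)·11.97^13/13! = 0.105303
  p_III = e^(−13.07)·13.07^13/13! = 0.109919
  p_IV = e^(−13.27)·13.27^13/13! = 0.109636
Weight by the priors:
  π_I·p_I = 0.22 × 0.0137072 = 0.00301559
  π_II·p_II = 0.40 × 0.105303 = 0.042121
  π_III·p_III = 0.28 × 0.109919 = 0.0307774
  π_IV·p_IV = 0.10 × 0.109636 = 0.0109636
Marginal: 0.00301559 + 0.042121 + 0.0307774 + 0.0109636 = 0.0868776
P(Process IV | the observation) ≈ 0.126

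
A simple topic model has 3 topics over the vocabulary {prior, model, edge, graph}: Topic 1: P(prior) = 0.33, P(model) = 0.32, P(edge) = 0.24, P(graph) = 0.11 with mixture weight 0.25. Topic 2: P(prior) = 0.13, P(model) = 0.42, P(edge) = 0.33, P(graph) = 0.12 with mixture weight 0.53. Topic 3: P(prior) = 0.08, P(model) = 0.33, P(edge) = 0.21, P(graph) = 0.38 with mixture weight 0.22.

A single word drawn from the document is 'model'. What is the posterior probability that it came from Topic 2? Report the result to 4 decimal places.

0.5933

By Bayes' theorem, P(k | x) = w_k f_k(x) / Σ_j w_j f_j(x).
Evaluate each component's likelihood at the observed value:
  p_1 = 0.32
  p_2 = 0.42
  p_3 = 0.33
Unnormalised posteriors:
  w_1·p_1 = 0.25 × 0.32 = 0.08
  w_2·p_2 = 0.53 × 0.42 = 0.2226
  w_3·p_3 = 0.22 × 0.33 = 0.0726
Evidence: 0.08 + 0.2226 + 0.0726 = 0.3752
Responsibility of Topic 2: 0.2226 / 0.3752 ≈ 0.5933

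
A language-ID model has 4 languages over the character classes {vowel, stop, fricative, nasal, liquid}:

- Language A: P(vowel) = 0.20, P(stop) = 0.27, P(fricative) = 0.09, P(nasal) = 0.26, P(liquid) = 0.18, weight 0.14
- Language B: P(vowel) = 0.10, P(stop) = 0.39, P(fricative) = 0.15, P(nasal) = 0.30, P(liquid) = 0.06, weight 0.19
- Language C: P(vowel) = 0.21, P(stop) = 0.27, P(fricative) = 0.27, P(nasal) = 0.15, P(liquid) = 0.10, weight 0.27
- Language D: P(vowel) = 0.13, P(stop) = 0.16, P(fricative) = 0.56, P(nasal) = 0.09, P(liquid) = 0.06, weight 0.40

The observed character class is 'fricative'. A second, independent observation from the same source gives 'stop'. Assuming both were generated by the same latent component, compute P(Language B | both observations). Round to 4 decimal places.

0.1587

P(component k | x) = π_k·f_k(x) / marginal(x), where marginal(x) = Σ_j π_j·f_j(x).
Since both observations come from the same component, the likelihood for component k is f_k(x₁)·f_k(x₂).
  f_A = [0.09] × [0.27] = 0.0243
  f_B = [0.15] × [0.39] = 0.0585
  f_C = [0.27] × [0.27] = 0.0729
  f_D = [0.56] × [0.16] = 0.0896
Prior × likelihood for each component:
  π_A·f_A = 0.14 × 0.0243 = 0.003402
  π_B·f_B = 0.19 × 0.0585 = 0.011115
  π_C·f_C = 0.27 × 0.0729 = 0.019683
  π_D·f_D = 0.40 × 0.0896 = 0.03584
Evidence: 0.003402 + 0.011115 + 0.019683 + 0.03584 = 0.07004
So the posterior for Language B is 0.011115 / 0.07004 ≈ 0.1587.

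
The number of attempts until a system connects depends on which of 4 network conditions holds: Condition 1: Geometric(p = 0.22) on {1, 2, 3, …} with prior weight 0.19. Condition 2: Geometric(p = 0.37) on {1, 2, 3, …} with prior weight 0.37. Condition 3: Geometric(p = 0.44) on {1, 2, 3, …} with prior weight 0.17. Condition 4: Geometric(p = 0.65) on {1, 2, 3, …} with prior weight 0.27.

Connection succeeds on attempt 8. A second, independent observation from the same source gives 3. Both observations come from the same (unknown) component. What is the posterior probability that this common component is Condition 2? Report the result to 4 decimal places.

P(component k | x) = π_k·f_k(x) / marginal(x), where marginal(x) = Σ_j π_j·f_j(x).
Since both observations come from the same component, the likelihood for component k is f_k(x₁)·f_k(x₂).
  L_1 = [0.22·(1−0.22)^7 = 0.22·0.175656 = 0.0386443] × [0.133848] = 0.00517246
  L_2 = [0.37·(1−0.37)^7 = 0.37·0.0393898 = 0.0145742] × [0.146853] = 0.00214027
  L_3 = [0.44·(1−0.44)^7 = 0.44·0.0172709 = 0.00759922] × [0.137984] = 0.00104857
  L_4 = [0.65·(1−0.65)^7 = 0.65·0.000643393 = 0.000418205] × [0.079625] = 3.32996e-05
Unnormalised posteriors:
  π_1·L_1 = 0.19 × 0.00517246 = 0.000982767
  π_2·L_2 = 0.37 × 0.00214027 = 0.0007919
  π_3·L_3 = 0.17 × 0.00104857 = 0.000178257
  π_4·L_4 = 0.27 × 3.32996e-05 = 8.99089e-06
Sum: 0.000982767 + 0.0007919 + 0.000178257 + 8.99089e-06 = 0.00196191
Responsibility of Condition 2: 0.0007919 / 0.00196191 ≈ 0.4036

0.4036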